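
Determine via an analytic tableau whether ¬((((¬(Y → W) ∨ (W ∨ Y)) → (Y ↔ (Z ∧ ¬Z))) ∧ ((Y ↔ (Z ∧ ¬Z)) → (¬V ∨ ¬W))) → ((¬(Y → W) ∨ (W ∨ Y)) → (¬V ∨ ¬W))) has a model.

Unsatisfiable

Initial set: {¬((((¬(Y → W) ∨ (W ∨ Y)) → (Y ↔ (Z ∧ ¬Z))) ∧ ((Y ↔ (Z ∧ ¬Z)) → (¬V ∨ ¬W))) → ((¬(Y → W) ∨ (W ∨ Y)) → (¬V ∨ ¬W)))}.
¬((((¬(Y → W) ∨ (W ∨ Y)) → (Y ↔ (Z ∧ ¬Z))) ∧ ((Y ↔ (Z ∧ ¬Z)) → (¬V ∨ ¬W))) → ((¬(Y → W) ∨ (W ∨ Y)) → (¬V ∨ ¬W))): α-rule — add (((¬(Y → W) ∨ (W ∨ Y)) → (Y ↔ (Z ∧ ¬Z))) ∧ ((Y ↔ (Z ∧ ¬Z)) → (¬V ∨ ¬W))), ¬((¬(Y → W) ∨ (W ∨ Y)) → (¬V ∨ ¬W)).
(((¬(Y → W) ∨ (W ∨ Y)) → (Y ↔ (Z ∧ ¬Z))) ∧ ((Y ↔ (Z ∧ ¬Z)) → (¬V ∨ ¬W))): α-rule — add ((¬(Y → W) ∨ (W ∨ Y)) → (Y ↔ (Z ∧ ¬Z))), ((Y ↔ (Z ∧ ¬Z)) → (¬V ∨ ¬W)).
¬((¬(Y → W) ∨ (W ∨ Y)) → (¬V ∨ ¬W)): α-rule — add (¬(Y → W) ∨ (W ∨ Y)), ¬(¬V ∨ ¬W).
¬(¬V ∨ ¬W): α-rule — add ¬¬V, ¬¬W.
((¬(Y → W) ∨ (W ∨ Y)) → (Y ↔ (Z ∧ ¬Z))): β-rule — branch into ¬(¬(Y → W) ∨ (W ∨ Y))  //  (Y ↔ (Z ∧ ¬Z)).
  branch 1 (add ¬(¬(Y → W) ∨ (W ∨ Y))):
    ¬(¬(Y → W) ∨ (W ∨ Y)): α-rule — add ¬¬(Y → W), ¬(W ∨ Y).
    ¬(W ∨ Y): α-rule — add ¬W, ¬Y.
    × closes — contains both W and ¬W.
  branch 2 (add (Y ↔ (Z ∧ ¬Z))):
    ((Y ↔ (Z ∧ ¬Z)) → (¬V ∨ ¬W)): β-rule — branch into ¬(Y ↔ (Z ∧ ¬Z))  //  (¬V ∨ ¬W).
      branch 2.1 (add ¬(Y ↔ (Z ∧ ¬Z))):
        (¬(Y → W) ∨ (W ∨ Y)): β-rule — branch into ¬(Y → W)  //  (W ∨ Y).
          branch 2.1.1 (add ¬(Y → W)):
            ¬(Y → W): α-rule — add Y, ¬W.
            × closes — contains both W and ¬W.
          branch 2.1.2 (add (W ∨ Y)):
            (Y ↔ (Z ∧ ¬Z)): β-rule — branch into Y, (Z ∧ ¬Z)  //  ¬Y, ¬(Z ∧ ¬Z).
              branch 2.1.2.1 (add Y, (Z ∧ ¬Z)):
                (Z ∧ ¬Z): α-rule — add Z, ¬Z.
                × closes — contains both Z and ¬Z.
              branch 2.1.2.2 (add ¬Y, ¬(Z ∧ ¬Z)):
                ¬(Y ↔ (Z ∧ ¬Z)): β-rule — branch into Y, ¬(Z ∧ ¬Z)  //  ¬Y, (Z ∧ ¬Z).
                  branch 2.1.2.2.1 (add Y, ¬(Z ∧ ¬Z)):
                    × closes — contains both Y and ¬Y.
                  branch 2.1.2.2.2 (add ¬Y, (Z ∧ ¬Z)):
                    (Z ∧ ¬Z): α-rule — add Z, ¬Z.
                    × closes — contains both Z and ¬Z.
      branch 2.2 (add (¬V ∨ ¬W)):
        (¬(Y → W) ∨ (W ∨ Y)): β-rule — branch into ¬(Y → W)  //  (W ∨ Y).
          branch 2.2.1 (add ¬(Y → W)):
            ¬(Y → W): α-rule — add Y, ¬W.
            × closes — contains both W and ¬W.
          branch 2.2.2 (add (W ∨ Y)):
            (Y ↔ (Z ∧ ¬Z)): β-rule — branch into Y, (Z ∧ ¬Z)  //  ¬Y, ¬(Z ∧ ¬Z).
              branch 2.2.2.1 (add Y, (Z ∧ ¬Z)):
                (Z ∧ ¬Z): α-rule — add Z, ¬Z.
                × closes — contains both Z and ¬Z.
              branch 2.2.2.2 (add ¬Y, ¬(Z ∧ ¬Z)):
                (¬V ∨ ¬W): β-rule — branch into ¬V  //  ¬W.
                  branch 2.2.2.2.1 (add ¬V):
                    × closes — contains both V and ¬V.
                  branch 2.2.2.2.2 (add ¬W):
                    × closes — contains both W and ¬W.
All 9 branches close.
Every branch closed; the formula is unsatisfiable.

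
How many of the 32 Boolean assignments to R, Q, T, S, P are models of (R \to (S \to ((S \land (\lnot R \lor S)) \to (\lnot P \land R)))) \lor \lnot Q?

30

Initial set: {((R \to (S \to ((S \land (\lnot R \lor S)) \to (\lnot P \land R)))) \lor \lnot Q)}.
((R \to (S \to ((S \land (\lnot R \lor S)) \to (\lnot P \land R)))) \lor \lnot Q): β-rule — branch into (R \to (S \to ((S \land (\lnot R \lor S)) \to (\lnot P \land R))))  //  \lnot Q.
  branch 1 (add (R \to (S \to ((S \land (\lnot R \lor S)) \to (\lnot P \land R))))):
    (R \to (S \to ((S \land (\lnot R \lor S)) \to (\lnot P \land R)))): β-rule — branch into \lnot R  //  (S \to ((S \land (\lnot R \lor S)) \to (\lnot P \land R))).
      branch 1.1 (add \lnot R):
        ○ open, literals {R=0}.
      branch 1.2 (add (S \to ((S \land (\lnot R \lor S)) \to (\lnot P \land R)))):
        (S \to ((S \land (\lnot R \lor S)) \to (\lnot P \land R))): β-rule — branch into \lnot S  //  ((S \land (\lnot R \lor S)) \to (\lnot P \land R)).
          branch 1.2.1 (add \lnot S):
            ○ open, literals {S=0}.
          branch 1.2.2 (add ((S \land (\lnot R \lor S)) \to (\lnot P \land R))):
            ((S \land (\lnot R \lor S)) \to (\lnot P \land R)): β-rule — branch into \lnot (S \land (\lnot R \lor S))  //  (\lnot P \land R).
              branch 1.2.2.1 (add \lnot (S \land (\lnot R \lor S))):
                \lnot (S \land (\lnot R \lor S)): β-rule — branch into \lnot S  //  \lnot (\lnot R \lor S).
                  branch 1.2.2.1.1 (add \lnot S):
                    ○ open, literals {S=0}.
                  branch 1.2.2.1.2 (add \lnot (\lnot R \lor S)):
                    \lnot (\lnot R \lor S): α-rule — add \lnot \lnot R, \lnot S.
                    ○ open, literals {R=1, S=0}.
              branch 1.2.2.2 (add (\lnot P \land R)):
                (\lnot P \land R): α-rule — add \lnot P, R.
                ○ open, literals {P=0, R=1}.
  branch 2 (add \lnot Q):
    ○ open, literals {Q=0}.
0 branches closed, 6 open.
Each open branch fixes some atoms; the unmentioned ones are free. Counting distinct full assignments: branch {R=0} (Q, T, S, P) contributes 16 new; branch {S=0} (R, Q, T, P) contributes 8 new; branch {S=0} (R, Q, T, P) contributes 0 new; branch {R=1, S=0} (Q, T, P) contributes 0 new; branch {P=0, R=1} (Q, T, S) contributes 4 new; branch {Q=0} (R, T, S, P) contributes 2 new. Total: 30.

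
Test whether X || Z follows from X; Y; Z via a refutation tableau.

Yes

Initial set: {X; Y; Z; !(X || Z)}.
!(X || Z): α-rule — add !X, !Z.
× closes — contains both X and !X.
All 1 branch closes.
Every branch closed, so the premises entail the conclusion.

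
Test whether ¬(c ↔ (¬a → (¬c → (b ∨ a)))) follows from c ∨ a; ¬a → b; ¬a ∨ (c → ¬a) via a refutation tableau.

No

Initial set: {(c ∨ a); (¬a → b); (¬a ∨ (c → ¬a)); ¬¬(c ↔ (¬a → (¬c → (b ∨ a))))}.
(c ∨ a): β-rule — branch into c  //  a.
  branch 1 (add c):
    (¬a → b): β-rule — branch into ¬¬a  //  b.
      branch 1.1 (add ¬¬a):
        (¬a ∨ (c → ¬a)): β-rule — branch into ¬a  //  (c → ¬a).
          branch 1.1.1 (add ¬a):
            × closes — contains both a and ¬a.
          branch 1.1.2 (add (c → ¬a)):
            ¬¬(c ↔ (¬a → (¬c → (b ∨ a)))): β-rule — branch into c, (¬a → (¬c → (b ∨ a)))  //  ¬c, ¬(¬a → (¬c → (b ∨ a))).
              branch 1.1.2.1 (add c, (¬a → (¬c → (b ∨ a)))):
                (c → ¬a): β-rule — branch into ¬c  //  ¬a.
                  branch 1.1.2.1.1 (add ¬c):
                    × closes — contains both c and ¬c.
                  branch 1.1.2.1.2 (add ¬a):
                    × closes — contains both a and ¬a.
              branch 1.1.2.2 (add ¬c, ¬(¬a → (¬c → (b ∨ a)))):
                × closes — contains both c and ¬c.
      branch 1.2 (add b):
        (¬a ∨ (c → ¬a)): β-rule — branch into ¬a  //  (c → ¬a).
          branch 1.2.1 (add ¬a):
            ¬¬(c ↔ (¬a → (¬c → (b ∨ a)))): β-rule — branch into c, (¬a → (¬c → (b ∨ a)))  //  ¬c, ¬(¬a → (¬c → (b ∨ a))).
              branch 1.2.1.1 (add c, (¬a → (¬c → (b ∨ a)))):
                (¬a → (¬c → (b ∨ a))): β-rule — branch into ¬¬a  //  (¬c → (b ∨ a)).
                  branch 1.2.1.1.1 (add ¬¬a):
                    × closes — contains both a and ¬a.
                  branch 1.2.1.1.2 (add (¬c → (b ∨ a))):
                    (¬c → (b ∨ a)): β-rule — branch into ¬¬c  //  (b ∨ a).
                      branch 1.2.1.1.2.1 (add ¬¬c):
                        ○ open, literals {a=F, b=T, c=T}.
                      branch 1.2.1.1.2.2 (add (b ∨ a)):
                        (b ∨ a): β-rule — branch into b  //  a.
                          branch 1.2.1.1.2.2.1 (add b):
                            ○ open, literals {a=F, b=T, c=T}.
                          branch 1.2.1.1.2.2.2 (add a):
                            × closes — contains both a and ¬a.
              branch 1.2.1.2 (add ¬c, ¬(¬a → (¬c → (b ∨ a)))):
                × closes — contains both c and ¬c.
          branch 1.2.2 (add (c → ¬a)):
            ¬¬(c ↔ (¬a → (¬c → (b ∨ a)))): β-rule — branch into c, (¬a → (¬c → (b ∨ a)))  //  ¬c, ¬(¬a → (¬c → (b ∨ a))).
              branch 1.2.2.1 (add c, (¬a → (¬c → (b ∨ a)))):
                (c → ¬a): β-rule — branch into ¬c  //  ¬a.
                  branch 1.2.2.1.1 (add ¬c):
                    × closes — contains both c and ¬c.
                  branch 1.2.2.1.2 (add ¬a):
                    (¬a → (¬c → (b ∨ a))): β-rule — branch into ¬¬a  //  (¬c → (b ∨ a)).
                      branch 1.2.2.1.2.1 (add ¬¬a):
                        × closes — contains both a and ¬a.
                      branch 1.2.2.1.2.2 (add (¬c → (b ∨ a))):
                        (¬c → (b ∨ a)): β-rule — branch into ¬¬c  //  (b ∨ a).
                          branch 1.2.2.1.2.2.1 (add ¬¬c):
                            ○ open, literals {a=F, b=T, c=T}.
                          branch 1.2.2.1.2.2.2 (add (b ∨ a)):
                            (b ∨ a): β-rule — branch into b  //  a.
                              branch 1.2.2.1.2.2.2.1 (add b):
                                ○ open, literals {a=F, b=T, c=T}.
                              branch 1.2.2.1.2.2.2.2 (add a):
                                × closes — contains both a and ¬a.
              branch 1.2.2.2 (add ¬c, ¬(¬a → (¬c → (b ∨ a)))):
                × closes — contains both c and ¬c.
  branch 2 (add a):
    (¬a → b): β-rule — branch into ¬¬a  //  b.
      branch 2.1 (add ¬¬a):
        (¬a ∨ (c → ¬a)): β-rule — branch into ¬a  //  (c → ¬a).
          branch 2.1.1 (add ¬a):
            × closes — contains both a and ¬a.
          branch 2.1.2 (add (c → ¬a)):
            ¬¬(c ↔ (¬a → (¬c → (b ∨ a)))): β-rule — branch into c, (¬a → (¬c → (b ∨ a)))  //  ¬c, ¬(¬a → (¬c → (b ∨ a))).
              branch 2.1.2.1 (add c, (¬a → (¬c → (b ∨ a)))):
                (c → ¬a): β-rule — branch into ¬c  //  ¬a.
                  branch 2.1.2.1.1 (add ¬c):
                    × closes — contains both c and ¬c.
                  branch 2.1.2.1.2 (add ¬a):
                    × closes — contains both a and ¬a.
              branch 2.1.2.2 (add ¬c, ¬(¬a → (¬c → (b ∨ a)))):
                ¬(¬a → (¬c → (b ∨ a))): α-rule — add ¬a, ¬(¬c → (b ∨ a)).
                × closes — contains both a and ¬a.
      branch 2.2 (add b):
        (¬a ∨ (c → ¬a)): β-rule — branch into ¬a  //  (c → ¬a).
          branch 2.2.1 (add ¬a):
            × closes — contains both a and ¬a.
          branch 2.2.2 (add (c → ¬a)):
            ¬¬(c ↔ (¬a → (¬c → (b ∨ a)))): β-rule — branch into c, (¬a → (¬c → (b ∨ a)))  //  ¬c, ¬(¬a → (¬c → (b ∨ a))).
              branch 2.2.2.1 (add c, (¬a → (¬c → (b ∨ a)))):
                (c → ¬a): β-rule — branch into ¬c  //  ¬a.
                  branch 2.2.2.1.1 (add ¬c):
                    × closes — contains both c and ¬c.
                  branch 2.2.2.1.2 (add ¬a):
                    × closes — contains both a and ¬a.
              branch 2.2.2.2 (add ¬c, ¬(¬a → (¬c → (b ∨ a)))):
                ¬(¬a → (¬c → (b ∨ a))): α-rule — add ¬a, ¬(¬c → (b ∨ a)).
                × closes — contains both a and ¬a.
19 branches closed, 4 open.
An open branch gives a countermodel: a=F, b=T, c=T (unmentioned atoms arbitrary); the premises hold there but the conclusion fails.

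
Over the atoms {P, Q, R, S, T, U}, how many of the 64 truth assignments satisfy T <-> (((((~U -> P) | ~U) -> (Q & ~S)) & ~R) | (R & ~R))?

Initial set: {T (T <-> (((((~U -> P) | ~U) -> (Q & ~S)) & ~R) | (R & ~R)))}.
T (T <-> (((((~U -> P) | ~U) -> (Q & ~S)) & ~R) | (R & ~R))): β-rule — branch into T T, T (((((~U -> P) | ~U) -> (Q & ~S)) & ~R) | (R & ~R))  //  F T, F (((((~U -> P) | ~U) -> (Q & ~S)) & ~R) | (R & ~R)).
  branch 1 (add T T, T (((((~U -> P) | ~U) -> (Q & ~S)) & ~R) | (R & ~R))):
    T (((((~U -> P) | ~U) -> (Q & ~S)) & ~R) | (R & ~R)): β-rule — branch into T ((((~U -> P) | ~U) -> (Q & ~S)) & ~R)  //  T (R & ~R).
      branch 1.1 (add T ((((~U -> P) | ~U) -> (Q & ~S)) & ~R)):
        T ((((~U -> P) | ~U) -> (Q & ~S)) & ~R): α-rule — add T (((~U -> P) | ~U) -> (Q & ~S)), T ~R.
        T (((~U -> P) | ~U) -> (Q & ~S)): β-rule — branch into F ((~U -> P) | ~U)  //  T (Q & ~S).
          branch 1.1.1 (add F ((~U -> P) | ~U)):
            F ((~U -> P) | ~U): α-rule — add F (~U -> P), F ~U.
            F (~U -> P): α-rule — add T ~U, F P.
            × closes — contains both U and ~U.
          branch 1.1.2 (add T (Q & ~S)):
            T (Q & ~S): α-rule — add T Q, T ~S.
            ○ open, literals {Q=1, R=0, S=0, T=1}.
      branch 1.2 (add T (R & ~R)):
        T (R & ~R): α-rule — add T R, T ~R.
        × closes — contains both R and ~R.
  branch 2 (add F T, F (((((~U -> P) | ~U) -> (Q & ~S)) & ~R) | (R & ~R))):
    F (((((~U -> P) | ~U) -> (Q & ~S)) & ~R) | (R & ~R)): α-rule — add F ((((~U -> P) | ~U) -> (Q & ~S)) & ~R), F (R & ~R).
    F ((((~U -> P) | ~U) -> (Q & ~S)) & ~R): β-rule — branch into F (((~U -> P) | ~U) -> (Q & ~S))  //  F ~R.
      branch 2.1 (add F (((~U -> P) | ~U) -> (Q & ~S))):
        F (((~U -> P) | ~U) -> (Q & ~S)): α-rule — add T ((~U -> P) | ~U), F (Q & ~S).
        F (R & ~R): β-rule — branch into F R  //  F ~R.
          branch 2.1.1 (add F R):
            T ((~U -> P) | ~U): β-rule — branch into T (~U -> P)  //  T ~U.
              branch 2.1.1.1 (add T (~U -> P)):
                F (Q & ~S): β-rule — branch into F Q  //  F ~S.
                  branch 2.1.1.1.1 (add F Q):
                    T (~U -> P): β-rule — branch into F ~U  //  T P.
                      branch 2.1.1.1.1.1 (add F ~U):
                        ○ open, literals {Q=0, R=0, T=0, U=1}.
                      branch 2.1.1.1.1.2 (add T P):
                        ○ open, literals {P=1, Q=0, R=0, T=0}.
                  branch 2.1.1.1.2 (add F ~S):
                    T (~U -> P): β-rule — branch into F ~U  //  T P.
                      branch 2.1.1.1.2.1 (add F ~U):
                        ○ open, literals {R=0, S=1, T=0, U=1}.
                      branch 2.1.1.1.2.2 (add T P):
                        ○ open, literals {P=1, R=0, S=1, T=0}.
              branch 2.1.1.2 (add T ~U):
                F (Q & ~S): β-rule — branch into F Q  //  F ~S.
                  branch 2.1.1.2.1 (add F Q):
                    ○ open, literals {Q=0, R=0, T=0, U=0}.
                  branch 2.1.1.2.2 (add F ~S):
                    ○ open, literals {R=0, S=1, T=0, U=0}.
          branch 2.1.2 (add F ~R):
            T ((~U -> P) | ~U): β-rule — branch into T (~U -> P)  //  T ~U.
              branch 2.1.2.1 (add T (~U -> P)):
                F (Q & ~S): β-rule — branch into F Q  //  F ~S.
                  branch 2.1.2.1.1 (add F Q):
                    T (~U -> P): β-rule — branch into F ~U  //  T P.
                      branch 2.1.2.1.1.1 (add F ~U):
                        ○ open, literals {Q=0, R=1, T=0, U=1}.
                      branch 2.1.2.1.1.2 (add T P):
                        ○ open, literals {P=1, Q=0, R=1, T=0}.
                  branch 2.1.2.1.2 (add F ~S):
                    T (~U -> P): β-rule — branch into F ~U  //  T P.
                      branch 2.1.2.1.2.1 (add F ~U):
                        ○ open, literals {R=1, S=1, T=0, U=1}.
                      branch 2.1.2.1.2.2 (add T P):
                        ○ open, literals {P=1, R=1, S=1, T=0}.
              branch 2.1.2.2 (add T ~U):
                F (Q & ~S): β-rule — branch into F Q  //  F ~S.
                  branch 2.1.2.2.1 (add F Q):
                    ○ open, literals {Q=0, R=1, T=0, U=0}.
                  branch 2.1.2.2.2 (add F ~S):
                    ○ open, literals {R=1, S=1, T=0, U=0}.
      branch 2.2 (add F ~R):
        F (R & ~R): β-rule — branch into F R  //  F ~R.
          branch 2.2.1 (add F R):
            × closes — contains both R and ~R.
          branch 2.2.2 (add F ~R):
            ○ open, literals {R=1, T=0}.
3 branches closed, 14 open.
Each open branch fixes some atoms; the unmentioned ones are free. Counting distinct full assignments: branch {Q=1, R=0, S=0, T=1} (P, U) contributes 4 new; branch {Q=0, R=0, T=0, U=1} (P, S) contributes 4 new; branch {P=1, Q=0, R=0, T=0} (S, U) contributes 2 new; branch {R=0, S=1, T=0, U=1} (P, Q) contributes 2 new; branch {P=1, R=0, S=1, T=0} (Q, U) contributes 1 new; branch {Q=0, R=0, T=0, U=0} (P, S) contributes 2 new; branch {R=0, S=1, T=0, U=0} (P, Q) contributes 1 new; branch {Q=0, R=1, T=0, U=1} (P, S) contributes 4 new; branch {P=1, Q=0, R=1, T=0} (S, U) contributes 2 new; branch {R=1, S=1, T=0, U=1} (P, Q) contributes 2 new; branch {P=1, R=1, S=1, T=0} (Q, U) contributes 1 new; branch {Q=0, R=1, T=0, U=0} (P, S) contributes 2 new; branch {R=1, S=1, T=0, U=0} (P, Q) contributes 1 new; branch {R=1, T=0} (P, Q, S, U) contributes 4 new. Total: 32.

32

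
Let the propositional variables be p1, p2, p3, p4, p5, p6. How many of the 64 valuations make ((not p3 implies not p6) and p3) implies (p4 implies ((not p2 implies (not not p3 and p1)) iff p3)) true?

60

Initial set: {T (((not p3 implies not p6) and p3) implies (p4 implies ((not p2 implies (not not p3 and p1)) iff p3)))}.
T (((not p3 implies not p6) and p3) implies (p4 implies ((not p2 implies (not not p3 and p1)) iff p3))): β-rule — branch into F ((not p3 implies not p6) and p3)  //  T (p4 implies ((not p2 implies (not not p3 and p1)) iff p3)).
  branch 1 (add F ((not p3 implies not p6) and p3)):
    F ((not p3 implies not p6) and p3): β-rule — branch into F (not p3 implies not p6)  //  F p3.
      branch 1.1 (add F (not p3 implies not p6)):
        F (not p3 implies not p6): α-rule — add T not p3, F not p6.
        ○ open, literals {p3=F, p6=T}.
      branch 1.2 (add F p3):
        ○ open, literals {p3=F}.
  branch 2 (add T (p4 implies ((not p2 implies (not not p3 and p1)) iff p3))):
    T (p4 implies ((not p2 implies (not not p3 and p1)) iff p3)): β-rule — branch into F p4  //  T ((not p2 implies (not not p3 and p1)) iff p3).
      branch 2.1 (add F p4):
        ○ open, literals {p4=F}.
      branch 2.2 (add T ((not p2 implies (not not p3 and p1)) iff p3)):
        T ((not p2 implies (not not p3 and p1)) iff p3): β-rule — branch into T (not p2 implies (not not p3 and p1)), T p3  //  F (not p2 implies (not not p3 and p1)), F p3.
          branch 2.2.1 (add T (not p2 implies (not not p3 and p1)), T p3):
            T (not p2 implies (not not p3 and p1)): β-rule — branch into F not p2  //  T (not not p3 and p1).
              branch 2.2.1.1 (add F not p2):
                ○ open, literals {p2=T, p3=T}.
              branch 2.2.1.2 (add T (not not p3 and p1)):
                T (not not p3 and p1): α-rule — add T not not p3, T p1.
                T not not p3: drop double negation, giving T p3.
                ○ open, literals {p1=T, p3=T}.
          branch 2.2.2 (add F (not p2 implies (not not p3 and p1)), F p3):
            F (not p2 implies (not not p3 and p1)): α-rule — add T not p2, F (not not p3 and p1).
            F (not not p3 and p1): β-rule — branch into F not not p3  //  F p1.
              branch 2.2.2.1 (add F not not p3):
                F not not p3: drop double negation, giving F p3.
                ○ open, literals {p2=F, p3=F}.
              branch 2.2.2.2 (add F p1):
                ○ open, literals {p1=F, p2=F, p3=F}.
0 branches closed, 7 open.
Each open branch fixes some atoms; the unmentioned ones are free. Counting distinct full assignments: branch {p3=F, p6=T} (p1, p2, p4, p5) contributes 16 new; branch {p3=F} (p1, p2, p4, p5, p6) contributes 16 new; branch {p4=F} (p1, p2, p3, p5, p6) contributes 16 new; branch {p2=T, p3=T} (p1, p4, p5, p6) contributes 8 new; branch {p1=T, p3=T} (p2, p4, p5, p6) contributes 4 new; branch {p2=F, p3=F} (p1, p4, p5, p6) contributes 0 new; branch {p1=F, p2=F, p3=F} (p4, p5, p6) contributes 0 new. Total: 60.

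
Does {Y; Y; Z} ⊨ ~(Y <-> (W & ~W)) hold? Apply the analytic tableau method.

Yes

Initial set: {Y; Y; Z; ~~(Y <-> (W & ~W))}.
~~(Y <-> (W & ~W)): β-rule — branch into Y, (W & ~W)  //  ~Y, ~(W & ~W).
  branch 1 (add Y, (W & ~W)):
    (W & ~W): α-rule — add W, ~W.
    × closes — contains both W and ~W.
  branch 2 (add ~Y, ~(W & ~W)):
    × closes — contains both Y and ~Y.
All 2 branches close.
Every branch closed, so the premises entail the conclusion.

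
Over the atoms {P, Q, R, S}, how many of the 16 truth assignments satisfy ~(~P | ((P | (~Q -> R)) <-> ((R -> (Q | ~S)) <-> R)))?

Initial set: {T ~(~P | ((P | (~Q -> R)) <-> ((R -> (Q | ~S)) <-> R)))}.
T ~(~P | ((P | (~Q -> R)) <-> ((R -> (Q | ~S)) <-> R))): α-rule — add F ~P, F ((P | (~Q -> R)) <-> ((R -> (Q | ~S)) <-> R)).
F ((P | (~Q -> R)) <-> ((R -> (Q | ~S)) <-> R)): β-rule — branch into T (P | (~Q -> R)), F ((R -> (Q | ~S)) <-> R)  //  F (P | (~Q -> R)), T ((R -> (Q | ~S)) <-> R).
  branch 1 (add T (P | (~Q -> R)), F ((R -> (Q | ~S)) <-> R)):
    T (P | (~Q -> R)): β-rule — branch into T P  //  T (~Q -> R).
      branch 1.1 (add T P):
        F ((R -> (Q | ~S)) <-> R): β-rule — branch into T (R -> (Q | ~S)), F R  //  F (R -> (Q | ~S)), T R.
          branch 1.1.1 (add T (R -> (Q | ~S)), F R):
            T (R -> (Q | ~S)): β-rule — branch into F R  //  T (Q | ~S).
              branch 1.1.1.1 (add F R):
                ○ open, literals {P=T, R=F}.
              branch 1.1.1.2 (add T (Q | ~S)):
                T (Q | ~S): β-rule — branch into T Q  //  T ~S.
                  branch 1.1.1.2.1 (add T Q):
                    ○ open, literals {P=T, Q=T, R=F}.
                  branch 1.1.1.2.2 (add T ~S):
                    ○ open, literals {P=T, R=F, S=F}.
          branch 1.1.2 (add F (R -> (Q | ~S)), T R):
            F (R -> (Q | ~S)): α-rule — add T R, F (Q | ~S).
            F (Q | ~S): α-rule — add F Q, F ~S.
            ○ open, literals {P=T, Q=F, R=T, S=T}.
      branch 1.2 (add T (~Q -> R)):
        F ((R -> (Q | ~S)) <-> R): β-rule — branch into T (R -> (Q | ~S)), F R  //  F (R -> (Q | ~S)), T R.
          branch 1.2.1 (add T (R -> (Q | ~S)), F R):
            T (~Q -> R): β-rule — branch into F ~Q  //  T R.
              branch 1.2.1.1 (add F ~Q):
                T (R -> (Q | ~S)): β-rule — branch into F R  //  T (Q | ~S).
                  branch 1.2.1.1.1 (add F R):
                    ○ open, literals {P=T, Q=T, R=F}.
                  branch 1.2.1.1.2 (add T (Q | ~S)):
                    T (Q | ~S): β-rule — branch into T Q  //  T ~S.
                      branch 1.2.1.1.2.1 (add T Q):
                        ○ open, literals {P=T, Q=T, R=F}.
                      branch 1.2.1.1.2.2 (add T ~S):
                        ○ open, literals {P=T, Q=T, R=F, S=F}.
              branch 1.2.1.2 (add T R):
                × closes — contains both R and ~R.
          branch 1.2.2 (add F (R -> (Q | ~S)), T R):
            F (R -> (Q | ~S)): α-rule — add T R, F (Q | ~S).
            F (Q | ~S): α-rule — add F Q, F ~S.
            T (~Q -> R): β-rule — branch into F ~Q  //  T R.
              branch 1.2.2.1 (add F ~Q):
                × closes — contains both Q and ~Q.
              branch 1.2.2.2 (add T R):
                ○ open, literals {P=T, Q=F, R=T, S=T}.
  branch 2 (add F (P | (~Q -> R)), T ((R -> (Q | ~S)) <-> R)):
    F (P | (~Q -> R)): α-rule — add F P, F (~Q -> R).
    × closes — contains both P and ~P.
3 branches closed, 8 open.
Each open branch fixes some atoms; the unmentioned ones are free. Counting distinct full assignments: branch {P=T, R=F} (Q, S) contributes 4 new; branch {P=T, Q=T, R=F} (S) contributes 0 new; branch {P=T, R=F, S=F} (Q) contributes 0 new; branch {P=T, Q=F, R=T, S=T} (none free) contributes 1 new; branch {P=T, Q=T, R=F} (S) contributes 0 new; branch {P=T, Q=T, R=F} (S) contributes 0 new; branch {P=T, Q=T, R=F, S=F} (none free) contributes 0 new; branch {P=T, Q=F, R=T, S=T} (none free) contributes 0 new. Total: 5.

5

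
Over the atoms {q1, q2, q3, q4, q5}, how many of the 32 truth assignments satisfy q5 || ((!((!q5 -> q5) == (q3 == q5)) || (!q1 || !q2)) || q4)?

Initial set: {(q5 || ((!((!q5 -> q5) == (q3 == q5)) || (!q1 || !q2)) || q4))}.
(q5 || ((!((!q5 -> q5) == (q3 == q5)) || (!q1 || !q2)) || q4)): β-rule — branch into q5  //  ((!((!q5 -> q5) == (q3 == q5)) || (!q1 || !q2)) || q4).
  branch 1 (add q5):
    ○ open, literals {q5=T}.
  branch 2 (add ((!((!q5 -> q5) == (q3 == q5)) || (!q1 || !q2)) || q4)):
    ((!((!q5 -> q5) == (q3 == q5)) || (!q1 || !q2)) || q4): β-rule — branch into (!((!q5 -> q5) == (q3 == q5)) || (!q1 || !q2))  //  q4.
      branch 2.1 (add (!((!q5 -> q5) == (q3 == q5)) || (!q1 || !q2))):
        (!((!q5 -> q5) == (q3 == q5)) || (!q1 || !q2)): β-rule — branch into !((!q5 -> q5) == (q3 == q5))  //  (!q1 || !q2).
          branch 2.1.1 (add !((!q5 -> q5) == (q3 == q5))):
            !((!q5 -> q5) == (q3 == q5)): β-rule — branch into (!q5 -> q5), !(q3 == q5)  //  !(!q5 -> q5), (q3 == q5).
              branch 2.1.1.1 (add (!q5 -> q5), !(q3 == q5)):
                (!q5 -> q5): β-rule — branch into !!q5  //  q5.
                  branch 2.1.1.1.1 (add !!q5):
                    !(q3 == q5): β-rule — branch into q3, !q5  //  !q3, q5.
                      branch 2.1.1.1.1.1 (add q3, !q5):
                        × closes — contains both q5 and !q5.
                      branch 2.1.1.1.1.2 (add !q3, q5):
                        ○ open, literals {q3=F, q5=T}.
                  branch 2.1.1.1.2 (add q5):
                    !(q3 == q5): β-rule — branch into q3, !q5  //  !q3, q5.
                      branch 2.1.1.1.2.1 (add q3, !q5):
                        × closes — contains both q5 and !q5.
                      branch 2.1.1.1.2.2 (add !q3, q5):
                        ○ open, literals {q3=F, q5=T}.
              branch 2.1.1.2 (add !(!q5 -> q5), (q3 == q5)):
                !(!q5 -> q5): α-rule — add !q5, !q5.
                (q3 == q5): β-rule — branch into q3, q5  //  !q3, !q5.
                  branch 2.1.1.2.1 (add q3, q5):
                    × closes — contains both q5 and !q5.
                  branch 2.1.1.2.2 (add !q3, !q5):
                    ○ open, literals {q3=F, q5=F}.
          branch 2.1.2 (add (!q1 || !q2)):
            (!q1 || !q2): β-rule — branch into !q1  //  !q2.
              branch 2.1.2.1 (add !q1):
                ○ open, literals {q1=F}.
              branch 2.1.2.2 (add !q2):
                ○ open, literals {q2=F}.
      branch 2.2 (add q4):
        ○ open, literals {q4=T}.
3 branches closed, 7 open.
Each open branch fixes some atoms; the unmentioned ones are free. Counting distinct full assignments: branch {q5=T} (q1, q2, q3, q4) contributes 16 new; branch {q3=F, q5=T} (q1, q2, q4) contributes 0 new; branch {q3=F, q5=T} (q1, q2, q4) contributes 0 new; branch {q3=F, q5=F} (q1, q2, q4) contributes 8 new; branch {q1=F} (q2, q3, q4, q5) contributes 4 new; branch {q2=F} (q1, q3, q4, q5) contributes 2 new; branch {q4=T} (q1, q2, q3, q5) contributes 1 new. Total: 31.

31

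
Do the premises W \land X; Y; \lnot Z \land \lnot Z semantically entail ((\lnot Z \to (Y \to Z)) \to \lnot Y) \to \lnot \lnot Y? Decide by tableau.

Initial set: {(W \land X); Y; (\lnot Z \land \lnot Z); \lnot (((\lnot Z \to (Y \to Z)) \to \lnot Y) \to \lnot \lnot Y)}.
(W \land X): α-rule — add W, X.
(\lnot Z \land \lnot Z): α-rule — add \lnot Z, \lnot Z.
\lnot (((\lnot Z \to (Y \to Z)) \to \lnot Y) \to \lnot \lnot Y): α-rule — add ((\lnot Z \to (Y \to Z)) \to \lnot Y), \lnot \lnot \lnot Y.
\lnot \lnot \lnot Y: drop double negation, giving \lnot Y.
× closes — contains both Y and \lnot Y.
All 1 branch closes.
Every branch closed, so the premises entail the conclusion.

Yes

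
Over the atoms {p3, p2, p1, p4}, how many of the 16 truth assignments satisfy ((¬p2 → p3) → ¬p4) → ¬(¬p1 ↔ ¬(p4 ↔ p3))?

Initial set: {(((¬p2 → p3) → ¬p4) → ¬(¬p1 ↔ ¬(p4 ↔ p3)))}.
(((¬p2 → p3) → ¬p4) → ¬(¬p1 ↔ ¬(p4 ↔ p3))): β-rule — branch into ¬((¬p2 → p3) → ¬p4)  //  ¬(¬p1 ↔ ¬(p4 ↔ p3)).
  branch 1 (add ¬((¬p2 → p3) → ¬p4)):
    ¬((¬p2 → p3) → ¬p4): α-rule — add (¬p2 → p3), ¬¬p4.
    (¬p2 → p3): β-rule — branch into ¬¬p2  //  p3.
      branch 1.1 (add ¬¬p2):
        ○ open, literals {p2=T, p4=T}.
      branch 1.2 (add p3):
        ○ open, literals {p3=T, p4=T}.
  branch 2 (add ¬(¬p1 ↔ ¬(p4 ↔ p3))):
    ¬(¬p1 ↔ ¬(p4 ↔ p3)): β-rule — branch into ¬p1, ¬¬(p4 ↔ p3)  //  ¬¬p1, ¬(p4 ↔ p3).
      branch 2.1 (add ¬p1, ¬¬(p4 ↔ p3)):
        ¬¬(p4 ↔ p3): β-rule — branch into p4, p3  //  ¬p4, ¬p3.
          branch 2.1.1 (add p4, p3):
            ○ open, literals {p1=F, p3=T, p4=T}.
          branch 2.1.2 (add ¬p4, ¬p3):
            ○ open, literals {p1=F, p3=F, p4=F}.
      branch 2.2 (add ¬¬p1, ¬(p4 ↔ p3)):
        ¬(p4 ↔ p3): β-rule — branch into p4, ¬p3  //  ¬p4, p3.
          branch 2.2.1 (add p4, ¬p3):
            ○ open, literals {p1=T, p3=F, p4=T}.
          branch 2.2.2 (add ¬p4, p3):
            ○ open, literals {p1=T, p3=T, p4=F}.
0 branches closed, 6 open.
Each open branch fixes some atoms; the unmentioned ones are free. Counting distinct full assignments: branch {p2=T, p4=T} (p3, p1) contributes 4 new; branch {p3=T, p4=T} (p2, p1) contributes 2 new; branch {p1=F, p3=T, p4=T} (p2) contributes 0 new; branch {p1=F, p3=F, p4=F} (p2) contributes 2 new; branch {p1=T, p3=F, p4=T} (p2) contributes 1 new; branch {p1=T, p3=T, p4=F} (p2) contributes 2 new. Total: 11.

11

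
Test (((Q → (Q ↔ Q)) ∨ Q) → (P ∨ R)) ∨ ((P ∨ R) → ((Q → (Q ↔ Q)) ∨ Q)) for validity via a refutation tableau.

Assume the negation and expand:
Initial set: {¬((((Q → (Q ↔ Q)) ∨ Q) → (P ∨ R)) ∨ ((P ∨ R) → ((Q → (Q ↔ Q)) ∨ Q)))}.
¬((((Q → (Q ↔ Q)) ∨ Q) → (P ∨ R)) ∨ ((P ∨ R) → ((Q → (Q ↔ Q)) ∨ Q))): α-rule — add ¬(((Q → (Q ↔ Q)) ∨ Q) → (P ∨ R)), ¬((P ∨ R) → ((Q → (Q ↔ Q)) ∨ Q)).
¬(((Q → (Q ↔ Q)) ∨ Q) → (P ∨ R)): α-rule — add ((Q → (Q ↔ Q)) ∨ Q), ¬(P ∨ R).
¬((P ∨ R) → ((Q → (Q ↔ Q)) ∨ Q)): α-rule — add (P ∨ R), ¬((Q → (Q ↔ Q)) ∨ Q).
¬(P ∨ R): α-rule — add ¬P, ¬R.
¬((Q → (Q ↔ Q)) ∨ Q): α-rule — add ¬(Q → (Q ↔ Q)), ¬Q.
¬(Q → (Q ↔ Q)): α-rule — add Q, ¬(Q ↔ Q).
× closes — contains both Q and ¬Q.
All 1 branch closes.
Every branch closed, so the negation is unsatisfiable and the formula is valid.

Valid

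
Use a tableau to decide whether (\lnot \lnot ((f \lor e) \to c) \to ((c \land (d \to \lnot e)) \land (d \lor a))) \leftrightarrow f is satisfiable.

Initial set: {T ((\lnot \lnot ((f \lor e) \to c) \to ((c \land (d \to \lnot e)) \land (d \lor a))) \leftrightarrow f)}.
T ((\lnot \lnot ((f \lor e) \to c) \to ((c \land (d \to \lnot e)) \land (d \lor a))) \leftrightarrow f): β-rule — branch into T (\lnot \lnot ((f \lor e) \to c) \to ((c \land (d \to \lnot e)) \land (d \lor a))), T f  //  F (\lnot \lnot ((f \lor e) \to c) \to ((c \land (d \to \lnot e)) \land (d \lor a))), F f.
  branch 1 (add T (\lnot \lnot ((f \lor e) \to c) \to ((c \land (d \to \lnot e)) \land (d \lor a))), T f):
    T (\lnot \lnot ((f \lor e) \to c) \to ((c \land (d \to \lnot e)) \land (d \lor a))): β-rule — branch into F \lnot \lnot ((f \lor e) \to c)  //  T ((c \land (d \to \lnot e)) \land (d \lor a)).
      branch 1.1 (add F \lnot \lnot ((f \lor e) \to c)):
        F \lnot \lnot ((f \lor e) \to c): drop double negation, giving F ((f \lor e) \to c).
        F ((f \lor e) \to c): α-rule — add T (f \lor e), F c.
        T (f \lor e): β-rule — branch into T f  //  T e.
          branch 1.1.1 (add T f):
            ○ open, literals {c=F, f=T}.
          branch 1.1.2 (add T e):
            ○ open, literals {c=F, e=T, f=T}.
      branch 1.2 (add T ((c \land (d \to \lnot e)) \land (d \lor a))):
        T ((c \land (d \to \lnot e)) \land (d \lor a)): α-rule — add T (c \land (d \to \lnot e)), T (d \lor a).
        T (c \land (d \to \lnot e)): α-rule — add T c, T (d \to \lnot e).
        T (d \lor a): β-rule — branch into T d  //  T a.
          branch 1.2.1 (add T d):
            T (d \to \lnot e): β-rule — branch into F d  //  T \lnot e.
              branch 1.2.1.1 (add F d):
                × closes — contains both d and \lnot d.
              branch 1.2.1.2 (add T \lnot e):
                ○ open, literals {c=T, d=T, e=F, f=T}.
          branch 1.2.2 (add T a):
            T (d \to \lnot e): β-rule — branch into F d  //  T \lnot e.
              branch 1.2.2.1 (add F d):
                ○ open, literals {a=T, c=T, d=F, f=T}.
              branch 1.2.2.2 (add T \lnot e):
                ○ open, literals {a=T, c=T, e=F, f=T}.
  branch 2 (add F (\lnot \lnot ((f \lor e) \to c) \to ((c \land (d \to \lnot e)) \land (d \lor a))), F f):
    F (\lnot \lnot ((f \lor e) \to c) \to ((c \land (d \to \lnot e)) \land (d \lor a))): α-rule — add T \lnot \lnot ((f \lor e) \to c), F ((c \land (d \to \lnot e)) \land (d \lor a)).
    T \lnot \lnot ((f \lor e) \to c): drop double negation, giving T ((f \lor e) \to c).
    F ((c \land (d \to \lnot e)) \land (d \lor a)): β-rule — branch into F (c \land (d \to \lnot e))  //  F (d \lor a).
      branch 2.1 (add F (c \land (d \to \lnot e))):
        T ((f \lor e) \to c): β-rule — branch into F (f \lor e)  //  T c.
          branch 2.1.1 (add F (f \lor e)):
            F (f \lor e): α-rule — add F f, F e.
            F (c \land (d \to \lnot e)): β-rule — branch into F c  //  F (d \to \lnot e).
              branch 2.1.1.1 (add F c):
                ○ open, literals {c=F, e=F, f=F}.
              branch 2.1.1.2 (add F (d \to \lnot e)):
                F (d \to \lnot e): α-rule — add T d, F \lnot e.
                × closes — contains both e and \lnot e.
          branch 2.1.2 (add T c):
            F (c \land (d \to \lnot e)): β-rule — branch into F c  //  F (d \to \lnot e).
              branch 2.1.2.1 (add F c):
                × closes — contains both c and \lnot c.
              branch 2.1.2.2 (add F (d \to \lnot e)):
                F (d \to \lnot e): α-rule — add T d, F \lnot e.
                ○ open, literals {c=T, d=T, e=T, f=F}.
      branch 2.2 (add F (d \lor a)):
        F (d \lor a): α-rule — add F d, F a.
        T ((f \lor e) \to c): β-rule — branch into F (f \lor e)  //  T c.
          branch 2.2.1 (add F (f \lor e)):
            F (f \lor e): α-rule — add F f, F e.
            ○ open, literals {a=F, d=F, e=F, f=F}.
          branch 2.2.2 (add T c):
            ○ open, literals {a=F, c=T, d=F, f=F}.
3 branches closed, 9 open.
An open branch gives a satisfying assignment: c=F, f=T.

Satisfiable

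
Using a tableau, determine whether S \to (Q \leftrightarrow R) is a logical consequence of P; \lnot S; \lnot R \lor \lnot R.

Initial set: {P; \lnot S; (\lnot R \lor \lnot R); \lnot (S \to (Q \leftrightarrow R))}.
\lnot (S \to (Q \leftrightarrow R)): α-rule — add S, \lnot (Q \leftrightarrow R).
× closes — contains both S and \lnot S.
All 1 branch closes.
Every branch closed, so the premises entail the conclusion.

Yes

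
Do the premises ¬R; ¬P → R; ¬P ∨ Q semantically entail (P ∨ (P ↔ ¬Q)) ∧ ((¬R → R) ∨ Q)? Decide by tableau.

Yes

Initial set: {¬R; (¬P → R); (¬P ∨ Q); ¬((P ∨ (P ↔ ¬Q)) ∧ ((¬R → R) ∨ Q))}.
(¬P → R): β-rule — branch into ¬¬P  //  R.
  branch 1 (add ¬¬P):
    (¬P ∨ Q): β-rule — branch into ¬P  //  Q.
      branch 1.1 (add ¬P):
        × closes — contains both P and ¬P.
      branch 1.2 (add Q):
        ¬((P ∨ (P ↔ ¬Q)) ∧ ((¬R → R) ∨ Q)): β-rule — branch into ¬(P ∨ (P ↔ ¬Q))  //  ¬((¬R → R) ∨ Q).
          branch 1.2.1 (add ¬(P ∨ (P ↔ ¬Q))):
            ¬(P ∨ (P ↔ ¬Q)): α-rule — add ¬P, ¬(P ↔ ¬Q).
            × closes — contains both P and ¬P.
          branch 1.2.2 (add ¬((¬R → R) ∨ Q)):
            ¬((¬R → R) ∨ Q): α-rule — add ¬(¬R → R), ¬Q.
            × closes — contains both Q and ¬Q.
  branch 2 (add R):
    × closes — contains both R and ¬R.
All 4 branches close.
Every branch closed, so the premises entail the conclusion.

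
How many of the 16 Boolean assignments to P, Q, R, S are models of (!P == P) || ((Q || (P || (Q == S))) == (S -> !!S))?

14

Initial set: {T ((!P == P) || ((Q || (P || (Q == S))) == (S -> !!S)))}.
T ((!P == P) || ((Q || (P || (Q == S))) == (S -> !!S))): β-rule — branch into T (!P == P)  //  T ((Q || (P || (Q == S))) == (S -> !!S)).
  branch 1 (add T (!P == P)):
    T (!P == P): β-rule — branch into T !P, T P  //  F !P, F P.
      branch 1.1 (add T !P, T P):
        × closes — contains both P and !P.
      branch 1.2 (add F !P, F P):
        × closes — contains both P and !P.
  branch 2 (add T ((Q || (P || (Q == S))) == (S -> !!S))):
    T ((Q || (P || (Q == S))) == (S -> !!S)): β-rule — branch into T (Q || (P || (Q == S))), T (S -> !!S)  //  F (Q || (P || (Q == S))), F (S -> !!S).
      branch 2.1 (add T (Q || (P || (Q == S))), T (S -> !!S)):
        T (Q || (P || (Q == S))): β-rule — branch into T Q  //  T (P || (Q == S)).
          branch 2.1.1 (add T Q):
            T (S -> !!S): β-rule — branch into F S  //  T !!S.
              branch 2.1.1.1 (add F S):
                ○ open, literals {Q=1, S=0}.
              branch 2.1.1.2 (add T !!S):
                T !!S: drop double negation, giving T S.
                ○ open, literals {Q=1, S=1}.
          branch 2.1.2 (add T (P || (Q == S))):
            T (S -> !!S): β-rule — branch into F S  //  T !!S.
              branch 2.1.2.1 (add F S):
                T (P || (Q == S)): β-rule — branch into T P  //  T (Q == S).
                  branch 2.1.2.1.1 (add T P):
                    ○ open, literals {P=1, S=0}.
                  branch 2.1.2.1.2 (add T (Q == S)):
                    T (Q == S): β-rule — branch into T Q, T S  //  F Q, F S.
                      branch 2.1.2.1.2.1 (add T Q, T S):
                        × closes — contains both S and !S.
                      branch 2.1.2.1.2.2 (add F Q, F S):
                        ○ open, literals {Q=0, S=0}.
              branch 2.1.2.2 (add T !!S):
                T !!S: drop double negation, giving T S.
                T (P || (Q == S)): β-rule — branch into T P  //  T (Q == S).
                  branch 2.1.2.2.1 (add T P):
                    ○ open, literals {P=1, S=1}.
                  branch 2.1.2.2.2 (add T (Q == S)):
                    T (Q == S): β-rule — branch into T Q, T S  //  F Q, F S.
                      branch 2.1.2.2.2.1 (add T Q, T S):
                        ○ open, literals {Q=1, S=1}.
                      branch 2.1.2.2.2.2 (add F Q, F S):
                        × closes — contains both S and !S.
      branch 2.2 (add F (Q || (P || (Q == S))), F (S -> !!S)):
        F (Q || (P || (Q == S))): α-rule — add F Q, F (P || (Q == S)).
        F (S -> !!S): α-rule — add T S, F !!S.
        F (P || (Q == S)): α-rule — add F P, F (Q == S).
        F !!S: drop double negation, giving F S.
        × closes — contains both S and !S.
5 branches closed, 6 open.
Each open branch fixes some atoms; the unmentioned ones are free. Counting distinct full assignments: branch {Q=1, S=0} (P, R) contributes 4 new; branch {Q=1, S=1} (P, R) contributes 4 new; branch {P=1, S=0} (Q, R) contributes 2 new; branch {Q=0, S=0} (P, R) contributes 2 new; branch {P=1, S=1} (Q, R) contributes 2 new; branch {Q=1, S=1} (P, R) contributes 0 new. Total: 14.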